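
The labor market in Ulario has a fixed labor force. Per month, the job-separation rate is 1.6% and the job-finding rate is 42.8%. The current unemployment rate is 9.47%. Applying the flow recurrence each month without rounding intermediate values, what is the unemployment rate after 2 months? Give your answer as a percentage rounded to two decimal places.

With a fixed labor force, u_{t+1} = u_t + s·(1−u_t) − f·u_t = u_t·(1−s−f) + s.
Here 1−s−f = 0.556 and s = 0.016.
u_1 = 0.094700 × 0.556 + 0.016 = 0.068653.
u_2 = 0.068653 × 0.556 + 0.016 = 0.054171.

Unemployment rate after two months ≈ 5.42%.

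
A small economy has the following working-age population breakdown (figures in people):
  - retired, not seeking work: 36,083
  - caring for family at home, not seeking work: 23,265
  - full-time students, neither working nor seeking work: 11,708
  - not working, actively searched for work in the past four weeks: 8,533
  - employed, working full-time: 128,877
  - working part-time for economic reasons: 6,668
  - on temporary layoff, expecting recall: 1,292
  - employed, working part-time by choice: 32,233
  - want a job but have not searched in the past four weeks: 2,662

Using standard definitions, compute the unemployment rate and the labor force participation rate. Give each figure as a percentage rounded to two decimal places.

Unemployment rate ≈ 5.53%; labor force participation rate ≈ 70.67%.

Employed = 128,877 + 6,668 + 32,233 = 167,778 (anyone who worked, including part-time for economic reasons, counts as employed).
Unemployed = 8,533 + 1,292 = 9,825 (jobless and actively searching, or on temporary layoff).
Labor force = 167,778 + 9,825 = 177,603.
Not in labor force = 36,083 + 23,265 + 11,708 + 2,662 = 73,718 (those not working and not actively searching are outside the labor force — including those who want a job but have given up searching).
Civilian working-age population = 177,603 + 73,718 = 251,321.
Unemployment rate = 9,825 / 177,603 = 5.53%.
Labor force participation rate = 177,603 / 251,321 = 70.67%.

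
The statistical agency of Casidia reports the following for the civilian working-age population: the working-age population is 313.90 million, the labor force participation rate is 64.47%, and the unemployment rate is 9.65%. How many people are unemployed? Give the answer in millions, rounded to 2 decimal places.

About 19.53 million are unemployed.

Labor force = 0.6447 × 313.90 = 202.37 million.
Unemployed = 0.0965 × 202.37 ≈ 19.53 million.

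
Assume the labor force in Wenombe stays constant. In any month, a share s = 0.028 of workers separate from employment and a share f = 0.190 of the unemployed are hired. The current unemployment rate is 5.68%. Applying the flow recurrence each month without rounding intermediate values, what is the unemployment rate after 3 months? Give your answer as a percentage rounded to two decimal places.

With a fixed labor force, u_{t+1} = u_t + s·(1−u_t) − f·u_t = u_t·(1−s−f) + s.
Here 1−s−f = 0.782 and s = 0.028.
u_1 = 0.056800 × 0.782 + 0.028 = 0.072418.
u_2 = 0.072418 × 0.782 + 0.028 = 0.084631.
u_3 = 0.084631 × 0.782 + 0.028 = 0.094181.

Unemployment rate after three months ≈ 9.42%.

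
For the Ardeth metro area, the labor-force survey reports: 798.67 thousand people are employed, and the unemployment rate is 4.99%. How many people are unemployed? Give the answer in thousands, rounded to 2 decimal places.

Let U be the number unemployed. The labor force is E + U, and U/(E+U) = 0.0499.
So U = 0.0499 × 798.67 / (1 − 0.0499) = 39.8536 / 0.9501 ≈ 41.95 thousand.

About 41.95 thousand are unemployed.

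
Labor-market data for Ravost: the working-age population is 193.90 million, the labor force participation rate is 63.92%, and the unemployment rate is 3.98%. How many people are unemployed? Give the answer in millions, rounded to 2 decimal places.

Labor force = 0.6392 × 193.90 = 123.94 million.
Unemployed = 0.0398 × 123.94 ≈ 4.93 million.

About 4.93 million are unemployed.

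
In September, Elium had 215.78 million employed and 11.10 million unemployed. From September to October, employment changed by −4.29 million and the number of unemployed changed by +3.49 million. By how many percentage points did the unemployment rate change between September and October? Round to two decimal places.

September: labor force = 215.78 + 11.10 = 226.88; u = 11.10/226.88 = 4.89%.
October: labor force = 211.49 + 14.59 = 226.08; u = 14.59/226.08 = 6.45%.
Change = 6.45% − 4.89% = +1.56 pp.

The unemployment rate changed by +1.56 percentage points.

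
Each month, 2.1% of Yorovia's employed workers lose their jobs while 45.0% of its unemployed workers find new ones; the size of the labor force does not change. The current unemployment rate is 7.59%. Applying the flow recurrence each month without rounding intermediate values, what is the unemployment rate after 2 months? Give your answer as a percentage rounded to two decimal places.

With a fixed labor force, u_{t+1} = u_t + s·(1−u_t) − f·u_t = u_t·(1−s−f) + s.
Here 1−s−f = 0.529 and s = 0.021.
u_1 = 0.075900 × 0.529 + 0.021 = 0.061151.
u_2 = 0.061151 × 0.529 + 0.021 = 0.053349.

Unemployment rate after two months ≈ 5.33%.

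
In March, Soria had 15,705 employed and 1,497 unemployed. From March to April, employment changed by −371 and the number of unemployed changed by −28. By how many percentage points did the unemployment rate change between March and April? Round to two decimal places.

March: labor force = 15,705 + 1,497 = 17,202; u = 1,497/17,202 = 8.70%.
April: labor force = 15,334 + 1,469 = 16,803; u = 1,469/16,803 = 8.74%.
Change = 8.74% − 8.70% = +0.04 pp.

The unemployment rate changed by +0.04 percentage points.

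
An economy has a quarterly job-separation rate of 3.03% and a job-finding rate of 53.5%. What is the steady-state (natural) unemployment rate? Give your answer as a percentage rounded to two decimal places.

Steady-state unemployment rate ≈ 5.36%.

At steady state the flows balance: s·E = f·U, so U/(E+U) = s/(s+f).
u* = 3.03 / (3.03 + 53.5) = 3.03 / 56.53 = 5.36%.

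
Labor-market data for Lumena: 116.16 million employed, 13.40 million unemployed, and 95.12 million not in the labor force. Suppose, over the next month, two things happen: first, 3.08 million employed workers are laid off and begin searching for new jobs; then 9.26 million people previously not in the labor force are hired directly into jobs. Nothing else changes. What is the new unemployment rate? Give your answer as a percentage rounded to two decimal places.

New unemployment rate ≈ 11.87%.

Initially, labor force = 116.16 + 13.40 = 129.56 million, so u = 13.40/129.56 = 10.34%.
After the first change, employed falls and unemployed rises by 3.08; labor force unchanged → E = 113.08, U = 16.48, labor force = 129.56 million.
After the second change, employed and labor force both rise by 9.26; unemployed unchanged → E = 122.34, U = 16.48, labor force = 138.82 million.
New unemployment rate = 16.48 / 138.82 = 11.87%.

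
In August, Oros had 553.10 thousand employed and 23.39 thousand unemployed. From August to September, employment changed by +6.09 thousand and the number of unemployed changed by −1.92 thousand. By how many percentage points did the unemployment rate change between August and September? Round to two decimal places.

August: labor force = 553.10 + 23.39 = 576.49; u = 23.39/576.49 = 4.06%.
September: labor force = 559.19 + 21.47 = 580.66; u = 21.47/580.66 = 3.70%.
Change = 3.70% − 4.06% = −0.36 pp.

The unemployment rate changed by −0.36 percentage points.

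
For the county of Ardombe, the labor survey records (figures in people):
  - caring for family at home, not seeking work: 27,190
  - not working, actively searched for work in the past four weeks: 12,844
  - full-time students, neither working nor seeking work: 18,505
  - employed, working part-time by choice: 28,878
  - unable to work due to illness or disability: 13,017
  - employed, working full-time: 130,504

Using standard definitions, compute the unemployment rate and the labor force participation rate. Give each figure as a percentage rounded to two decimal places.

Employed = 28,878 + 130,504 = 159,382.
Unemployed = 12,844.
Labor force = 159,382 + 12,844 = 172,226.
Not in labor force = 27,190 + 18,505 + 13,017 = 58,712 (those not working and not actively searching are outside the labor force).
Civilian working-age population = 172,226 + 58,712 = 230,938.
Unemployment rate = 12,844 / 172,226 = 7.46%.
Labor force participation rate = 172,226 / 230,938 = 74.58%.

Unemployment rate ≈ 7.46%; labor force participation rate ≈ 74.58%.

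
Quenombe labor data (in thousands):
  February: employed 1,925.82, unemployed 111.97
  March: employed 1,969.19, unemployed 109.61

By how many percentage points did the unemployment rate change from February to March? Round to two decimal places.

February: labor force = 1,925.82 + 111.97 = 2,037.79; u = 111.97/2,037.79 = 5.49%.
March: labor force = 1,969.19 + 109.61 = 2,078.80; u = 109.61/2,078.80 = 5.27%.
Change = 5.27% − 5.49% = −0.22 pp.

The unemployment rate changed by −0.22 percentage points.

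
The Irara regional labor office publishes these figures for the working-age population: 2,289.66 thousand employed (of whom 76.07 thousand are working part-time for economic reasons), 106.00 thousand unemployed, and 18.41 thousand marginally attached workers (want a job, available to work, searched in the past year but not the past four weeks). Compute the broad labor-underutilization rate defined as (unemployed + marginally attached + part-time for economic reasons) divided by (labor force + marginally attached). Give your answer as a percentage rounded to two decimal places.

Labor force = 2,289.66 + 106.00 = 2,395.66 thousand.
Numerator = 106.00 + 18.41 + 76.07 = 200.48 thousand.
Denominator = 2,395.66 + 18.41 = 2,414.07 thousand.
Broad rate = 200.48 / 2,414.07 = 8.30%.

Broad underutilization rate ≈ 8.30%.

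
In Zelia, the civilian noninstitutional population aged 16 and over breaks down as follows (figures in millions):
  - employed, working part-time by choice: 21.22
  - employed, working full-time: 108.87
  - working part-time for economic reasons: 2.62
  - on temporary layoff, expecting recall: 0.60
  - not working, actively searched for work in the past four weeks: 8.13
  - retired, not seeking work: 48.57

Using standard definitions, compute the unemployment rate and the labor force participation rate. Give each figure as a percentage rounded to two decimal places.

Unemployment rate ≈ 6.17%; labor force participation rate ≈ 74.44%.

Employed = 21.22 + 108.87 + 2.62 = 132.71 million (anyone who worked, including part-time for economic reasons, counts as employed).
Unemployed = 0.60 + 8.13 = 8.73 million (jobless and actively searching, or on temporary layoff).
Labor force = 132.71 + 8.73 = 141.44 million.
Not in labor force = 48.57 million (those not working and not actively searching are outside the labor force).
Civilian working-age population = 141.44 + 48.57 = 190.01 million.
Unemployment rate = 8.73 / 141.44 = 6.17%.
Labor force participation rate = 141.44 / 190.01 = 74.44%.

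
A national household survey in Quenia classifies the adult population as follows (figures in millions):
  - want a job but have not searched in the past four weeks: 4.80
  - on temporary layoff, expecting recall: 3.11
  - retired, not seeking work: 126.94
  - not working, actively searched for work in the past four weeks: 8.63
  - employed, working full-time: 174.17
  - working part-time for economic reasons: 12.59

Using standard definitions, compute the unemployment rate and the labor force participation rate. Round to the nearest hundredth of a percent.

Employed = 174.17 + 12.59 = 186.76 million (anyone who worked, including part-time for economic reasons, counts as employed).
Unemployed = 3.11 + 8.63 = 11.74 million (jobless and actively searching, or on temporary layoff).
Labor force = 186.76 + 11.74 = 198.50 million.
Not in labor force = 4.80 + 126.94 = 131.74 million (those not working and not actively searching are outside the labor force — including those who want a job but have given up searching).
Civilian working-age population = 198.50 + 131.74 = 330.24 million.
Unemployment rate = 11.74 / 198.50 = 5.91%.
Labor force participation rate = 198.50 / 330.24 = 60.11%.

Unemployment rate ≈ 5.91%; labor force participation rate ≈ 60.11%.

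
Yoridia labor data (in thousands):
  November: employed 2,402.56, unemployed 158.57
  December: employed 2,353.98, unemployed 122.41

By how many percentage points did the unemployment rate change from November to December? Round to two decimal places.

The unemployment rate changed by −1.25 percentage points.

November: labor force = 2,402.56 + 158.57 = 2,561.13; u = 158.57/2,561.13 = 6.19%.
December: labor force = 2,353.98 + 122.41 = 2,476.39; u = 122.41/2,476.39 = 4.94%.
Change = 4.94% − 6.19% = −1.25 pp.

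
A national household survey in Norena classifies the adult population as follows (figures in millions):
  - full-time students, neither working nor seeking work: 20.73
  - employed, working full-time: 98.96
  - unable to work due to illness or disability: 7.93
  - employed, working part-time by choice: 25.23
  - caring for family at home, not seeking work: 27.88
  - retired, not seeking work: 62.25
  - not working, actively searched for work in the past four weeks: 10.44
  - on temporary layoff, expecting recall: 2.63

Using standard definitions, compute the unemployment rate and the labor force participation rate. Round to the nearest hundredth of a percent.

Employed = 98.96 + 25.23 = 124.19 million.
Unemployed = 10.44 + 2.63 = 13.07 million (jobless and actively searching, or on temporary layoff).
Labor force = 124.19 + 13.07 = 137.26 million.
Not in labor force = 20.73 + 7.93 + 27.88 + 62.25 = 118.79 million (those not working and not actively searching are outside the labor force).
Civilian working-age population = 137.26 + 118.79 = 256.05 million.
Unemployment rate = 13.07 / 137.26 = 9.52%.
Labor force participation rate = 137.26 / 256.05 = 53.61%.

Unemployment rate ≈ 9.52%; labor force participation rate ≈ 53.61%.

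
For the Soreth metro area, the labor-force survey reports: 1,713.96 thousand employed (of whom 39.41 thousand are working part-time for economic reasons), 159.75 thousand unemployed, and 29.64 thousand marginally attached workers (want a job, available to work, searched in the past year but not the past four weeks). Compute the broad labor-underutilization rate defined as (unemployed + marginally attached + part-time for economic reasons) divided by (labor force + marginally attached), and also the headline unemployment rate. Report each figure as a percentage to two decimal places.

Labor force = 1,713.96 + 159.75 = 1,873.71 thousand.
Numerator = 159.75 + 29.64 + 39.41 = 228.80 thousand.
Denominator = 1,873.71 + 29.64 = 1,903.35 thousand.
Broad rate = 228.80 / 1,903.35 = 12.02%.
Headline unemployment rate = 159.75 / 1,873.71 = 8.53%.

Broad underutilization rate ≈ 12.02%; headline unemployment rate ≈ 8.53%.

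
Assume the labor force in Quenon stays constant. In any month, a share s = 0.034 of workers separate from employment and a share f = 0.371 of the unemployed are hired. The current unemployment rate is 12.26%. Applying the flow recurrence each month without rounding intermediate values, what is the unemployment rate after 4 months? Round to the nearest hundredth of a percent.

With a fixed labor force, u_{t+1} = u_t + s·(1−u_t) − f·u_t = u_t·(1−s−f) + s.
Here 1−s−f = 0.595 and s = 0.034.
u_1 = 0.122600 × 0.595 + 0.034 = 0.106947.
u_2 = 0.106947 × 0.595 + 0.034 = 0.097633.
u_3 = 0.097633 × 0.595 + 0.034 = 0.092092.
u_4 = 0.092092 × 0.595 + 0.034 = 0.088795.

Unemployment rate after four months ≈ 8.88%.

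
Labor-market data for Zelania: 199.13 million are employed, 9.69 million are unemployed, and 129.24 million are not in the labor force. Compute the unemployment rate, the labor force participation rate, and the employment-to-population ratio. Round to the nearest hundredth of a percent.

Labor force = employed + unemployed = 199.13 + 9.69 = 208.82 million.
Working-age population = 208.82 + 129.24 = 338.06 million.
Unemployment rate = 9.69 / 208.82 = 4.64%.
Labor force participation rate = 208.82 / 338.06 = 61.77%.
Employment-population ratio = 199.13 / 338.06 = 58.90%.

Unemployment rate ≈ 4.64%; labor force participation rate ≈ 61.77%; employment-population ratio ≈ 58.90%.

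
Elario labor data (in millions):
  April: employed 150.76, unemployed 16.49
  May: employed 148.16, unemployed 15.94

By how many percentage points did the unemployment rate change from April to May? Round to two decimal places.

The unemployment rate changed by −0.15 percentage points.

April: labor force = 150.76 + 16.49 = 167.25; u = 16.49/167.25 = 9.86%.
May: labor force = 148.16 + 15.94 = 164.10; u = 15.94/164.10 = 9.71%.
Change = 9.71% − 9.86% = −0.15 pp.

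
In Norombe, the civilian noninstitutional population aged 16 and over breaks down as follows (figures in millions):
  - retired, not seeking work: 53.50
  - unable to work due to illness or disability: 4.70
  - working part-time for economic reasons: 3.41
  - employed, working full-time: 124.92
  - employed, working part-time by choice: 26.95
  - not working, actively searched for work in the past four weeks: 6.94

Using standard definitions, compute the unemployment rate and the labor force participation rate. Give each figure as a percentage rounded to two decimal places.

Employed = 3.41 + 124.92 + 26.95 = 155.28 million (anyone who worked, including part-time for economic reasons, counts as employed).
Unemployed = 6.94 million.
Labor force = 155.28 + 6.94 = 162.22 million.
Not in labor force = 53.50 + 4.70 = 58.20 million (those not working and not actively searching are outside the labor force).
Civilian working-age population = 162.22 + 58.20 = 220.42 million.
Unemployment rate = 6.94 / 162.22 = 4.28%.
Labor force participation rate = 162.22 / 220.42 = 73.60%.

Unemployment rate ≈ 4.28%; labor force participation rate ≈ 73.60%.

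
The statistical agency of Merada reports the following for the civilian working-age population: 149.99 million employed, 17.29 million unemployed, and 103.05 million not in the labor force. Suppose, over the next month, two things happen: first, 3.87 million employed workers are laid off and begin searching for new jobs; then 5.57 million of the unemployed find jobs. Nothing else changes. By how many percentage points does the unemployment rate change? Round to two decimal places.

The unemployment rate changes by −1.02 percentage points.

Initially, labor force = 149.99 + 17.29 = 167.28 million, so u = 17.29/167.28 = 10.34%.
After the first change, employed falls and unemployed rises by 3.87; labor force unchanged → E = 146.12, U = 21.16, labor force = 167.28 million.
After the second change, unemployed falls and employed rises by 5.57; labor force unchanged → E = 151.69, U = 15.59, labor force = 167.28 million.
New unemployment rate = 15.59 / 167.28 = 9.32%.
Change = 9.32% − 10.34% = −1.02 percentage points.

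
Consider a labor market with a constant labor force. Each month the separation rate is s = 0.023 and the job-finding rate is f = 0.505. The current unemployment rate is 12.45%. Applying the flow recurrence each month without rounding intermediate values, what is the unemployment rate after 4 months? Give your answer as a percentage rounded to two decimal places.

With a fixed labor force, u_{t+1} = u_t + s·(1−u_t) − f·u_t = u_t·(1−s−f) + s.
Here 1−s−f = 0.472 and s = 0.023.
u_1 = 0.124500 × 0.472 + 0.023 = 0.081764.
u_2 = 0.081764 × 0.472 + 0.023 = 0.061593.
u_3 = 0.061593 × 0.472 + 0.023 = 0.052072.
u_4 = 0.052072 × 0.472 + 0.023 = 0.047578.

Unemployment rate after four months ≈ 4.76%.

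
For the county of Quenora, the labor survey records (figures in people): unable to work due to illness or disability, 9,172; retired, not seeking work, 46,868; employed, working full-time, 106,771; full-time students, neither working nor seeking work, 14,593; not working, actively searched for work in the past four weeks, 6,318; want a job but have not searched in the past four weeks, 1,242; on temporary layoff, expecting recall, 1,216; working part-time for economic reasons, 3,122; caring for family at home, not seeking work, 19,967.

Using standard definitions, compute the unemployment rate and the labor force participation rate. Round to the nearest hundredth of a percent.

Employed = 106,771 + 3,122 = 109,893 (anyone who worked, including part-time for economic reasons, counts as employed).
Unemployed = 6,318 + 1,216 = 7,534 (jobless and actively searching, or on temporary layoff).
Labor force = 109,893 + 7,534 = 117,427.
Not in labor force = 9,172 + 46,868 + 14,593 + 1,242 + 19,967 = 91,842 (those not working and not actively searching are outside the labor force — including those who want a job but have given up searching).
Civilian working-age population = 117,427 + 91,842 = 209,269.
Unemployment rate = 7,534 / 117,427 = 6.42%.
Labor force participation rate = 117,427 / 209,269 = 56.11%.

Unemployment rate ≈ 6.42%; labor force participation rate ≈ 56.11%.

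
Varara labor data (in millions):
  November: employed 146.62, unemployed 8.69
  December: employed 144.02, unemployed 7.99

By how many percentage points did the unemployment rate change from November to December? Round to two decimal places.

November: labor force = 146.62 + 8.69 = 155.31; u = 8.69/155.31 = 5.60%.
December: labor force = 144.02 + 7.99 = 152.01; u = 7.99/152.01 = 5.26%.
Change = 5.26% − 5.60% = −0.34 pp.

The unemployment rate changed by −0.34 percentage points.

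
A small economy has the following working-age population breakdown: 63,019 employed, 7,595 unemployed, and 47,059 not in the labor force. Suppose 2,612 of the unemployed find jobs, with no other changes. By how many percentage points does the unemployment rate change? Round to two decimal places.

The unemployment rate changes by −3.70 percentage points.

Initially, labor force = 63,019 + 7,595 = 70,614, so u = 7,595/70,614 = 10.76%.
After the change, unemployed falls and employed rises by 2,612; labor force unchanged → E = 65,631, U = 4,983, labor force = 70,614.
New unemployment rate = 4,983 / 70,614 = 7.06%.
Change = 7.06% − 10.76% = −3.70 percentage points.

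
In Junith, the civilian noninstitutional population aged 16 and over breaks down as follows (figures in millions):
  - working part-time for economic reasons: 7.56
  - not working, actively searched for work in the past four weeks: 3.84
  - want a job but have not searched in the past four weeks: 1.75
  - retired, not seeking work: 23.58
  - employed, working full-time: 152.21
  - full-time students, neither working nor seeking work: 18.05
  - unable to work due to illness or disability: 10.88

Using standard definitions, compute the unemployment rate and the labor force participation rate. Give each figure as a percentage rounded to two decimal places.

Employed = 7.56 + 152.21 = 159.77 million (anyone who worked, including part-time for economic reasons, counts as employed).
Unemployed = 3.84 million.
Labor force = 159.77 + 3.84 = 163.61 million.
Not in labor force = 1.75 + 23.58 + 18.05 + 10.88 = 54.26 million (those not working and not actively searching are outside the labor force — including those who want a job but have given up searching).
Civilian working-age population = 163.61 + 54.26 = 217.87 million.
Unemployment rate = 3.84 / 163.61 = 2.35%.
Labor force participation rate = 163.61 / 217.87 = 75.10%.

Unemployment rate ≈ 2.35%; labor force participation rate ≈ 75.10%.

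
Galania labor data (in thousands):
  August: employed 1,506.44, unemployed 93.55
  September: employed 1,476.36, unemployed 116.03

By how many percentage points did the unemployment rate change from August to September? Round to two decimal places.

August: labor force = 1,506.44 + 93.55 = 1,599.99; u = 93.55/1,599.99 = 5.85%.
September: labor force = 1,476.36 + 116.03 = 1,592.39; u = 116.03/1,592.39 = 7.29%.
Change = 7.29% − 5.85% = +1.44 pp.

The unemployment rate changed by +1.44 percentage points.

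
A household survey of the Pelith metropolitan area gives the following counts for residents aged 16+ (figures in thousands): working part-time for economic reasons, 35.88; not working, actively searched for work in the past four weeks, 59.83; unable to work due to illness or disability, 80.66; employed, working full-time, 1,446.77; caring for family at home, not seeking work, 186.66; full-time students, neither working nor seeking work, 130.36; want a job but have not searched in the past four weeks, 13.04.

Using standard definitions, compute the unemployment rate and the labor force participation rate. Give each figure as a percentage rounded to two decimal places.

Employed = 35.88 + 1,446.77 = 1,482.65 thousand (anyone who worked, including part-time for economic reasons, counts as employed).
Unemployed = 59.83 thousand.
Labor force = 1,482.65 + 59.83 = 1,542.48 thousand.
Not in labor force = 80.66 + 186.66 + 130.36 + 13.04 = 410.72 thousand (those not working and not actively searching are outside the labor force — including those who want a job but have given up searching).
Civilian working-age population = 1,542.48 + 410.72 = 1,953.20 thousand.
Unemployment rate = 59.83 / 1,542.48 = 3.88%.
Labor force participation rate = 1,542.48 / 1,953.20 = 78.97%.

Unemployment rate ≈ 3.88%; labor force participation rate ≈ 78.97%.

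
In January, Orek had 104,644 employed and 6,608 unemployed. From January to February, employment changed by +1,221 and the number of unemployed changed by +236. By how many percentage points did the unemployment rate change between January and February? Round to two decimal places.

The unemployment rate changed by +0.13 percentage points.

January: labor force = 104,644 + 6,608 = 111,252; u = 6,608/111,252 = 5.94%.
February: labor force = 105,865 + 6,844 = 112,709; u = 6,844/112,709 = 6.07%.
Change = 6.07% − 5.94% = +0.13 pp.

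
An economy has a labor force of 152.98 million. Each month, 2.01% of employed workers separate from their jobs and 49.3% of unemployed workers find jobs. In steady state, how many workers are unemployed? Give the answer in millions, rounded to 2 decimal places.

Steady-state unemployment rate u* = s/(s+f) = 2.01/(2.01+49.3) = 0.039174.
Unemployed = u* × labor force = 0.039174 × 152.98 ≈ 5.99 million.

About 5.99 million are unemployed in steady state.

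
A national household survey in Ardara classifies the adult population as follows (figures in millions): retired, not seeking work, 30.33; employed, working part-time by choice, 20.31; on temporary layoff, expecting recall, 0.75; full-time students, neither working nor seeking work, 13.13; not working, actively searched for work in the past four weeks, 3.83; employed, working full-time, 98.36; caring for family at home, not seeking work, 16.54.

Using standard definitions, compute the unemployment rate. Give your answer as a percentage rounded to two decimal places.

Unemployment rate ≈ 3.72%.

Employed = 20.31 + 98.36 = 118.67 million.
Unemployed = 0.75 + 3.83 = 4.58 million (jobless and actively searching, or on temporary layoff).
Labor force = 118.67 + 4.58 = 123.25 million.
Unemployment rate = 4.58 / 123.25 = 3.72%.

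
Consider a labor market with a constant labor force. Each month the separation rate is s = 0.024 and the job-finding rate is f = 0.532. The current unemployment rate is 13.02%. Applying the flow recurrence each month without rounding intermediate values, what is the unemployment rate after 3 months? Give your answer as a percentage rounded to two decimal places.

Unemployment rate after three months ≈ 5.08%.

With a fixed labor force, u_{t+1} = u_t + s·(1−u_t) − f·u_t = u_t·(1−s−f) + s.
Here 1−s−f = 0.444 and s = 0.024.
u_1 = 0.130200 × 0.444 + 0.024 = 0.081809.
u_2 = 0.081809 × 0.444 + 0.024 = 0.060323.
u_3 = 0.060323 × 0.444 + 0.024 = 0.050783.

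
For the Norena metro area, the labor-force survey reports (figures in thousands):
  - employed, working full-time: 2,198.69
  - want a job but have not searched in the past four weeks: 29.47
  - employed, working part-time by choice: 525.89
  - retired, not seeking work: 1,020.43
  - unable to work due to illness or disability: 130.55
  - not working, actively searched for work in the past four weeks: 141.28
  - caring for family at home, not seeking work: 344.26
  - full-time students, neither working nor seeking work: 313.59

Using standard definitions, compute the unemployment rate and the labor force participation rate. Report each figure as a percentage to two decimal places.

Employed = 2,198.69 + 525.89 = 2,724.58 thousand.
Unemployed = 141.28 thousand.
Labor force = 2,724.58 + 141.28 = 2,865.86 thousand.
Not in labor force = 29.47 + 1,020.43 + 130.55 + 344.26 + 313.59 = 1,838.30 thousand (those not working and not actively searching are outside the labor force — including those who want a job but have given up searching).
Civilian working-age population = 2,865.86 + 1,838.30 = 4,704.16 thousand.
Unemployment rate = 141.28 / 2,865.86 = 4.93%.
Labor force participation rate = 2,865.86 / 4,704.16 = 60.92%.

Unemployment rate ≈ 4.93%; labor force participation rate ≈ 60.92%.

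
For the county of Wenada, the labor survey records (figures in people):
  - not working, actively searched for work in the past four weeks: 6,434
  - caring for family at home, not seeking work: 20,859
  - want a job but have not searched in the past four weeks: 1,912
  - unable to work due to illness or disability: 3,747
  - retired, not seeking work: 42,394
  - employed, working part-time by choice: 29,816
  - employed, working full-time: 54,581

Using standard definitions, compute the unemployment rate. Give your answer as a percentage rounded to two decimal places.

Unemployment rate ≈ 7.08%.

Employed = 29,816 + 54,581 = 84,397.
Unemployed = 6,434.
Labor force = 84,397 + 6,434 = 90,831.
Unemployment rate = 6,434 / 90,831 = 7.08%.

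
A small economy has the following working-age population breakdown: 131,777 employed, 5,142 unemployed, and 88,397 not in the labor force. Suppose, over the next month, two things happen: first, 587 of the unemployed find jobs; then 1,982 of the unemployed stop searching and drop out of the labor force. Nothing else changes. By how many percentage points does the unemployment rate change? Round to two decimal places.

Initially, labor force = 131,777 + 5,142 = 136,919, so u = 5,142/136,919 = 3.76%.
After the first change, unemployed falls and employed rises by 587; labor force unchanged → E = 132,364, U = 4,555, labor force = 136,919.
After the second change, unemployed and labor force both fall by 1,982 → E = 132,364, U = 2,573, labor force = 134,937.
New unemployment rate = 2,573 / 134,937 = 1.91%.
Change = 1.91% − 3.76% = −1.85 percentage points.

The unemployment rate changes by −1.85 percentage points.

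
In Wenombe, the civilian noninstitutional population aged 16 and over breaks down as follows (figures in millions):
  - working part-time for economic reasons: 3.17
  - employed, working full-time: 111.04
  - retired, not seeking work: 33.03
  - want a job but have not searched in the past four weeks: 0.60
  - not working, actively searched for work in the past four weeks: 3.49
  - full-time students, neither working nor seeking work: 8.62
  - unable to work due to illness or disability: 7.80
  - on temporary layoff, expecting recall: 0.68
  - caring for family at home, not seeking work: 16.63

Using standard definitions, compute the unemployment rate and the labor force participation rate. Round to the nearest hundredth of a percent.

Employed = 3.17 + 111.04 = 114.21 million (anyone who worked, including part-time for economic reasons, counts as employed).
Unemployed = 3.49 + 0.68 = 4.17 million (jobless and actively searching, or on temporary layoff).
Labor force = 114.21 + 4.17 = 118.38 million.
Not in labor force = 33.03 + 0.60 + 8.62 + 7.80 + 16.63 = 66.68 million (those not working and not actively searching are outside the labor force — including those who want a job but have given up searching).
Civilian working-age population = 118.38 + 66.68 = 185.06 million.
Unemployment rate = 4.17 / 118.38 = 3.52%.
Labor force participation rate = 118.38 / 185.06 = 63.97%.

Unemployment rate ≈ 3.52%; labor force participation rate ≈ 63.97%.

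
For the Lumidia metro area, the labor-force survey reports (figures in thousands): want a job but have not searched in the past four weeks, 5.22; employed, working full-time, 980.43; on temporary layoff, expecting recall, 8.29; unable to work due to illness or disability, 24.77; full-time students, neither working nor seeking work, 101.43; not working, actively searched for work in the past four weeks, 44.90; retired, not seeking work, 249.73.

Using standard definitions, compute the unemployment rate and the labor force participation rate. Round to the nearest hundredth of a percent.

Unemployment rate ≈ 5.15%; labor force participation rate ≈ 73.06%.

Employed = 980.43 thousand.
Unemployed = 8.29 + 44.90 = 53.19 thousand (jobless and actively searching, or on temporary layoff).
Labor force = 980.43 + 53.19 = 1,033.62 thousand.
Not in labor force = 5.22 + 24.77 + 101.43 + 249.73 = 381.15 thousand (those not working and not actively searching are outside the labor force — including those who want a job but have given up searching).
Civilian working-age population = 1,033.62 + 381.15 = 1,414.77 thousand.
Unemployment rate = 53.19 / 1,033.62 = 5.15%.
Labor force participation rate = 1,033.62 / 1,414.77 = 73.06%.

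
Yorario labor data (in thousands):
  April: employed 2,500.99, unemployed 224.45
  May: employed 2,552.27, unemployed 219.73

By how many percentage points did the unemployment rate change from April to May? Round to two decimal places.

The unemployment rate changed by −0.31 percentage points.

April: labor force = 2,500.99 + 224.45 = 2,725.44; u = 224.45/2,725.44 = 8.24%.
May: labor force = 2,552.27 + 219.73 = 2,772.00; u = 219.73/2,772.00 = 7.93%.
Change = 7.93% − 8.24% = −0.31 pp.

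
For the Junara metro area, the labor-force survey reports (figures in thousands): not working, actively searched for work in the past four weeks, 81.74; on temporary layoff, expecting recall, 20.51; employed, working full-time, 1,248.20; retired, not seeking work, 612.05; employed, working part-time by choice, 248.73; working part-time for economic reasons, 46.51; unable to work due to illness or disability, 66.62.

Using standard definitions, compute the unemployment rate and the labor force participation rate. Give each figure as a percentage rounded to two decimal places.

Unemployment rate ≈ 6.21%; labor force participation rate ≈ 70.80%.

Employed = 1,248.20 + 248.73 + 46.51 = 1,543.44 thousand (anyone who worked, including part-time for economic reasons, counts as employed).
Unemployed = 81.74 + 20.51 = 102.25 thousand (jobless and actively searching, or on temporary layoff).
Labor force = 1,543.44 + 102.25 = 1,645.69 thousand.
Not in labor force = 612.05 + 66.62 = 678.67 thousand (those not working and not actively searching are outside the labor force).
Civilian working-age population = 1,645.69 + 678.67 = 2,324.36 thousand.
Unemployment rate = 102.25 / 1,645.69 = 6.21%.
Labor force participation rate = 1,645.69 / 2,324.36 = 70.80%.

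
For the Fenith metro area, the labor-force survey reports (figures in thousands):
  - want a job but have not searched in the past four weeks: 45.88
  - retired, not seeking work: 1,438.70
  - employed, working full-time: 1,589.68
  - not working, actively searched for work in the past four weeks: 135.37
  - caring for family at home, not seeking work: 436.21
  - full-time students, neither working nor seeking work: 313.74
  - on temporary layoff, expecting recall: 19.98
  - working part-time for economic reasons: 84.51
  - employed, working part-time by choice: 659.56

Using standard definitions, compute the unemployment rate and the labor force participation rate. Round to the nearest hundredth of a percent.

Unemployment rate ≈ 6.24%; labor force participation rate ≈ 52.69%.

Employed = 1,589.68 + 84.51 + 659.56 = 2,333.75 thousand (anyone who worked, including part-time for economic reasons, counts as employed).
Unemployed = 135.37 + 19.98 = 155.35 thousand (jobless and actively searching, or on temporary layoff).
Labor force = 2,333.75 + 155.35 = 2,489.10 thousand.
Not in labor force = 45.88 + 1,438.70 + 436.21 + 313.74 = 2,234.53 thousand (those not working and not actively searching are outside the labor force — including those who want a job but have given up searching).
Civilian working-age population = 2,489.10 + 2,234.53 = 4,723.63 thousand.
Unemployment rate = 155.35 / 2,489.10 = 6.24%.
Labor force participation rate = 2,489.10 / 4,723.63 = 52.69%.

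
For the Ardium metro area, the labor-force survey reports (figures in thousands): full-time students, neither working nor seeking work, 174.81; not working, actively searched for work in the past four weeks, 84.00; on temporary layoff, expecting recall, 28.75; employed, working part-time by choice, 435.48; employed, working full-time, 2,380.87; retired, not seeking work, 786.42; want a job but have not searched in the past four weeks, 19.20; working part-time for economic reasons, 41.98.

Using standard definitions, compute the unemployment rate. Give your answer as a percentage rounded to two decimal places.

Employed = 435.48 + 2,380.87 + 41.98 = 2,858.33 thousand (anyone who worked, including part-time for economic reasons, counts as employed).
Unemployed = 84.00 + 28.75 = 112.75 thousand (jobless and actively searching, or on temporary layoff).
Labor force = 2,858.33 + 112.75 = 2,971.08 thousand.
Unemployment rate = 112.75 / 2,971.08 = 3.79%.

Unemployment rate ≈ 3.79%.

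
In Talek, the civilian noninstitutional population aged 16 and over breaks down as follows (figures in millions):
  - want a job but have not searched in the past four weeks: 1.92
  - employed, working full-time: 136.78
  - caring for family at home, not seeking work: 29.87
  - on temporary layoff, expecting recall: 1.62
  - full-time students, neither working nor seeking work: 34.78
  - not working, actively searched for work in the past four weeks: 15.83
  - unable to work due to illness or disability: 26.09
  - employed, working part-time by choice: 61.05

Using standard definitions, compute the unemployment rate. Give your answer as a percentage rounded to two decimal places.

Unemployment rate ≈ 8.11%.

Employed = 136.78 + 61.05 = 197.83 million.
Unemployed = 1.62 + 15.83 = 17.45 million (jobless and actively searching, or on temporary layoff).
Labor force = 197.83 + 17.45 = 215.28 million.
Unemployment rate = 17.45 / 215.28 = 8.11%.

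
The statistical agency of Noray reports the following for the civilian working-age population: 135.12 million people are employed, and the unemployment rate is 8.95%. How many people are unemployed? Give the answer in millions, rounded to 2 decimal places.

About 13.28 million are unemployed.

Let U be the number unemployed. The labor force is E + U, and U/(E+U) = 0.0895.
So U = 0.0895 × 135.12 / (1 − 0.0895) = 12.0932 / 0.9105 ≈ 13.28 million.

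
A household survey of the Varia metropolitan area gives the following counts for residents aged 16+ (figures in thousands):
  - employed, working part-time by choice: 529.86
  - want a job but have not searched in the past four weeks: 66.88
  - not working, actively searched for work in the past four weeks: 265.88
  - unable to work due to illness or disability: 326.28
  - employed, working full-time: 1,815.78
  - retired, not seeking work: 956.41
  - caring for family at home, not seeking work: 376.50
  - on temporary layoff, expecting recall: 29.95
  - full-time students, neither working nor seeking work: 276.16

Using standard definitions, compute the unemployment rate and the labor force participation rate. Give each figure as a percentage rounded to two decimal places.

Employed = 529.86 + 1,815.78 = 2,345.64 thousand.
Unemployed = 265.88 + 29.95 = 295.83 thousand (jobless and actively searching, or on temporary layoff).
Labor force = 2,345.64 + 295.83 = 2,641.47 thousand.
Not in labor force = 66.88 + 326.28 + 956.41 + 376.50 + 276.16 = 2,002.23 thousand (those not working and not actively searching are outside the labor force — including those who want a job but have given up searching).
Civilian working-age population = 2,641.47 + 2,002.23 = 4,643.70 thousand.
Unemployment rate = 295.83 / 2,641.47 = 11.20%.
Labor force participation rate = 2,641.47 / 4,643.70 = 56.88%.

Unemployment rate ≈ 11.20%; labor force participation rate ≈ 56.88%.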